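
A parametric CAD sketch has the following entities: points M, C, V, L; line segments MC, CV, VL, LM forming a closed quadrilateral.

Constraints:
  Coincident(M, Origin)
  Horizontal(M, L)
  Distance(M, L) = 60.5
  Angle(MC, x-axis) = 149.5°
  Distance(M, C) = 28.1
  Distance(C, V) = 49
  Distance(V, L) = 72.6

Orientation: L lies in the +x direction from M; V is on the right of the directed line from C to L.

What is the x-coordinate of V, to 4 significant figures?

-5.197

M is at the origin; M and L share the same y with |ML| = 60.5 and L in +x, so L = (60.5, 0). MC runs at 149.5° with |MC| = 28.1, so C = (-24.21, 14.26). V is determined by |CV| = 49.0 and |VL| = 72.6 together: it lies at the intersection of circle(C, 49.0) and circle(L, 72.6). With |CL| = 85.90, the foot of the radical line on CL is 26.25 from C and the perpendicular offset is √(49.0² − 26.25²) = 41.38. Taking the right-of-CL solution: V = (-5.197, -30.90).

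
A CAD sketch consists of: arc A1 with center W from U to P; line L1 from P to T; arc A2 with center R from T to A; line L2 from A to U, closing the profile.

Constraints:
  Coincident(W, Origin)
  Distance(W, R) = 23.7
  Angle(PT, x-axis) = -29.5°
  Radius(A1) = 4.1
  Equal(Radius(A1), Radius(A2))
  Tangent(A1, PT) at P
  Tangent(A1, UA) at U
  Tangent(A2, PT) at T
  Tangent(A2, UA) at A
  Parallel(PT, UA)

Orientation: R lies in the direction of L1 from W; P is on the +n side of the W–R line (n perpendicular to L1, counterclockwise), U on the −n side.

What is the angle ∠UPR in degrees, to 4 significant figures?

80.19°

The slot axis is L1's direction at -29.5°, so u = (cos -29.5°, sin -29.5°) = (0.8704, -0.4924) and n = (−sin -29.5°, cos -29.5°) = (0.4924, 0.8704). W is at the origin and R lies 23.7 along u from W, so R = 23.7·u = (20.63, -11.67). Tangency of A1 to both parallel lines with radius 4.1 puts P and U at W ± 4.1·n: P = (2.019, 3.568), U = (-2.019, -3.568). Then cos ∠UPR = PU·PR / (|PU||PR|), giving 80.19°.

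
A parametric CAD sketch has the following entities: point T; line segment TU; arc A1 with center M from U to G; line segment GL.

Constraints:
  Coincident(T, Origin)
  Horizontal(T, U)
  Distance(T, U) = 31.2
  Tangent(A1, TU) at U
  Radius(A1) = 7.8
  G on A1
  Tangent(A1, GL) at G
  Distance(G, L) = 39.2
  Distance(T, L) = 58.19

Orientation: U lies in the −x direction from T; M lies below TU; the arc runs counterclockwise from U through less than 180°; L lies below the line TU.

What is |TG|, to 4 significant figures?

39.93

T is at the origin; T and U share the same y with |TU| = 31.2 and U on the −x side, so U = (-31.20, 0.000). Since A1 is tangent to TU there, MU ⟂ TU, so M = U + (0, -7.8) = (-31.20, -7.800). Since MG ⟂ GL (tangency), |ML| = √(7.8² + 39.2²) = 39.97 regardless of where G sits on A1. So L lies on both circle(T, 58.19) and circle(M, 39.97); the below-TU intersection is L = (-33.31, -47.71). G is the foot of the tangent from L: G = (-38.92, -8.916).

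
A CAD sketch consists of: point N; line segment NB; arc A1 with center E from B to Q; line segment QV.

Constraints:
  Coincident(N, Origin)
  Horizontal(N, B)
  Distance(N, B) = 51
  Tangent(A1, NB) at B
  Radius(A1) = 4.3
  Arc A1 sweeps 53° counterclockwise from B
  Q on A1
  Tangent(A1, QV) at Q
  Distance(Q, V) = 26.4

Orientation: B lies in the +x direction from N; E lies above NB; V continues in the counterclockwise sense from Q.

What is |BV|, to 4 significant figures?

29.88

N is at the origin; NB is horizontal with |NB| = 51.0 and B on the +x side, so B = (51.00, 0.000). The tangent condition forces EB to be normal to NB, so E = B + (0, 4.3) = (51.00, 4.300). On A1, B sits at bearing -90° from E; a 53° counterclockwise sweep puts Q at bearing -37°, so Q = E + 4.3·(cos -37°, sin -37°) = (54.43, 1.712). Since A1 is tangent to QV there, EQ ⟂ QV, so QV runs along (−sin -37°, cos -37°); with |QV| = 26.4, V = (70.32, 22.80). Then |BV| = |V − B| = 29.88.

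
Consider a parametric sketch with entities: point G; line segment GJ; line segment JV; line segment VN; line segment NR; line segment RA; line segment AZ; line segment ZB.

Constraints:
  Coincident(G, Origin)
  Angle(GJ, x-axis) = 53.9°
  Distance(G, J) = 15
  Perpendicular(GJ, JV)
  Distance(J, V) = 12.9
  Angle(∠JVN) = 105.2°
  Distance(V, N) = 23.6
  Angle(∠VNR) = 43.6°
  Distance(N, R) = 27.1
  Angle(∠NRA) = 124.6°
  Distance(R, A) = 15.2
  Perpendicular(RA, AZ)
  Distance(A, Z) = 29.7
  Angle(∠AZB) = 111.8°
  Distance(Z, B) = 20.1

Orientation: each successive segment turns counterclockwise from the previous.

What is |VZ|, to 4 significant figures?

14.33

∠NRA = 124.6° gives RA at 50.50° from the x-axis; with |RA| = 15.2, A = (16.67, 14.38). The perpendicularity gives AZ at right angles to RA, so AZ runs at 140.5°; with |AZ| = 29.7, Z = (-6.251, 33.27). Then |VZ| = |Z − V| = 14.33.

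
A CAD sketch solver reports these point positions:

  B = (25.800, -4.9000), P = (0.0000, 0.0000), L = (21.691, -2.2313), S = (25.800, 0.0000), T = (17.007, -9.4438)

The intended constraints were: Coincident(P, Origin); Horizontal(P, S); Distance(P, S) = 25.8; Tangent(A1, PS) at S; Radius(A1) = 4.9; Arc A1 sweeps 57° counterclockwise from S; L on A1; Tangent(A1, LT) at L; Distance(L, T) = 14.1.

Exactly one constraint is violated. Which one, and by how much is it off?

Distance(L, T) = 14.1 — off by 5.50.

P = (0.00, 0.00) ✓; P.y = 0.00, S.y = 0.00 ✓; |PS| = 25.80 ✓; ∠(BS, SP) = 90.00° ✓; |BS| = 4.900 ✓; bearing(B→L) − bearing(B→S) = 57.00° ✓; |BL| = 4.900 ✓; ∠(BL, LT) = 90.00° ✓; |LT| = 8.600 ✗.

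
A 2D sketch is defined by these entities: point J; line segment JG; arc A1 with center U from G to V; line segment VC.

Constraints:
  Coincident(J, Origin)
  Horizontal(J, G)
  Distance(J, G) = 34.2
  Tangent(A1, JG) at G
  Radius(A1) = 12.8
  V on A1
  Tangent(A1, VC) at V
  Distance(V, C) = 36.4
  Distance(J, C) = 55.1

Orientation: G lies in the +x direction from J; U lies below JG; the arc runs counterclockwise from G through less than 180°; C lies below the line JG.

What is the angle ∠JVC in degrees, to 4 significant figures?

125.5°

Checks: J = (0.00, 0.00) ✓; |UV| = 12.80 ✓; ∠(UV, VC) = 90.00° ✓; |VC| = 36.40 ✓; |JC| = 55.10 ✓.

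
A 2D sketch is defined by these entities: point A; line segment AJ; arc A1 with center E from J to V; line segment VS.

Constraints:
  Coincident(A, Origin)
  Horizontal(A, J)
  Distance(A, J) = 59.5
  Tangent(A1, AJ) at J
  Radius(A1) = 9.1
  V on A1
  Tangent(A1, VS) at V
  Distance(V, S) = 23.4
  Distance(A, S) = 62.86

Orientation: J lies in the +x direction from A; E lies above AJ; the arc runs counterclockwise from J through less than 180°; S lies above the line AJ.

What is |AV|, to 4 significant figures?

68.43

Checks: |EV| = 9.100 ✓; ∠(EV, VS) = 90.00° ✓; |VS| = 23.40 ✓; |AS| = 62.86 ✓.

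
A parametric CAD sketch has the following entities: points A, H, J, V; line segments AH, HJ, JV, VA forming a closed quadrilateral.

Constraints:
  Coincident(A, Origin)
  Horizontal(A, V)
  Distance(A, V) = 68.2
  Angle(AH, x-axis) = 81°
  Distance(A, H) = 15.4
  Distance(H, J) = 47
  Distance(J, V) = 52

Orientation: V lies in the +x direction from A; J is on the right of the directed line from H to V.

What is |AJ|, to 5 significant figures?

35.667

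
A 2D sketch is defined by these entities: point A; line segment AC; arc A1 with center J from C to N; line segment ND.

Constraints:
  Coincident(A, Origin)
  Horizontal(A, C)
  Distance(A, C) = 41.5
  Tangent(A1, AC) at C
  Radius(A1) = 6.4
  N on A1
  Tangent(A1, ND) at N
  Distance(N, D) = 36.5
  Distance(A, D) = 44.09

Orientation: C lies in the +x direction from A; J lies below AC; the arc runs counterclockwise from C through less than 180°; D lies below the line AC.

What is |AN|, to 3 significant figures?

35.8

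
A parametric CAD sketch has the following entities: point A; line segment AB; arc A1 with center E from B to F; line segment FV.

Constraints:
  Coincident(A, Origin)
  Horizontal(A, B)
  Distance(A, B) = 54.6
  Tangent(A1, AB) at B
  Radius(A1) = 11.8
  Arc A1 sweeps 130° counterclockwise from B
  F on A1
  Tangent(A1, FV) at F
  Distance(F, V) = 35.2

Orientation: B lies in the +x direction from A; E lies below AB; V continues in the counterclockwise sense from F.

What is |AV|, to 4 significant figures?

82.45

A is at the origin; AB is horizontal with |AB| = 54.6 and B on the +x side, so B = (54.60, 0.000). A1 meets AB tangentially, so EB is at right angles to AB, so E = B + (0, -11.8) = (54.60, -11.80). On A1, B sits at bearing 90° from E; a 130° counterclockwise sweep puts F at bearing 220°, so F = E + 11.8·(cos 220°, sin 220°) = (45.56, -19.38). The tangent condition forces EF to be normal to FV, so FV runs along (−sin 220°, cos 220°); with |FV| = 35.2, V = (68.19, -46.35). Then |AV| = |V − A| = 82.45.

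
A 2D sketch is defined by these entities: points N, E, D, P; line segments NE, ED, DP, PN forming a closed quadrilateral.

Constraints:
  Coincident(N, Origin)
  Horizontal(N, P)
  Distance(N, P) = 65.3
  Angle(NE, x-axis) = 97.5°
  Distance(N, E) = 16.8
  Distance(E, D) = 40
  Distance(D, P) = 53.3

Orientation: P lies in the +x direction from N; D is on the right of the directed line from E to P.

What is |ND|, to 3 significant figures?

24.7

N is at the origin; NP is horizontal with |NP| = 65.3 and P in +x, so P = (65.3, 0). NE runs at 97.5° with |NE| = 16.8, so E = (-2.19, 16.7). D is determined by |ED| = 40.0 and |DP| = 53.3 together: it lies at the intersection of circle(E, 40.0) and circle(P, 53.3). With |EP| = 69.5, the foot of the radical line on EP is 25.8 from E and the perpendicular offset is √(40.0² − 25.8²) = 30.5. Taking the right-of-EP solution: D = (15.6, -19.2).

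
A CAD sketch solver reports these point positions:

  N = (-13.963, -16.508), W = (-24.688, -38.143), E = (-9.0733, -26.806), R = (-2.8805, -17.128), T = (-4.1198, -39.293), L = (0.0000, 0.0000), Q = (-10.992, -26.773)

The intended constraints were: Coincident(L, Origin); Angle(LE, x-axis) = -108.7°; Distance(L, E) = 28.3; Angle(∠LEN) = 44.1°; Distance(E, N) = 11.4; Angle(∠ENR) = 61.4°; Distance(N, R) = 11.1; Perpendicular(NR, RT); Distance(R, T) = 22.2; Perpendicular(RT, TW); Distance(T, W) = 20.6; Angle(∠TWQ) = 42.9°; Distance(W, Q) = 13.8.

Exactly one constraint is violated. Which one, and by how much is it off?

Distance(W, Q) = 13.8 — off by 4.00.

L = (0.00, 0.00) ✓; LE at -108.7° ✓; |LE| = 28.30 ✓; ∠LEN = 44.10° ✓; |EN| = 11.40 ✓; ∠ENR = 61.40° ✓; |NR| = 11.10 ✓; ∠(NR, RT) = 90.00° ✓; |RT| = 22.20 ✓; ∠(RT, TW) = 90.00° ✓; |TW| = 20.60 ✓; ∠TWQ = 42.90° ✓; |WQ| = 17.80 ✗.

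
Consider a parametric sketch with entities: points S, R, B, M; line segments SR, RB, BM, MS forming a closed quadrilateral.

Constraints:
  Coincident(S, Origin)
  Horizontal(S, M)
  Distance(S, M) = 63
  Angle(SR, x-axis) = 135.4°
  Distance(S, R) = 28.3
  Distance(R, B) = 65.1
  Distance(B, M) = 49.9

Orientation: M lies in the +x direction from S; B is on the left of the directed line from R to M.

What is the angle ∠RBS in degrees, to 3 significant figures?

25.7°

S is at the origin; S and M share the same y with |SM| = 63.0 and M in +x, so M = (63.0, 0). SR runs at 135.4° with |SR| = 28.3, so R = (-20.2, 19.9). B is determined by |RB| = 65.1 and |BM| = 49.9 together: it lies at the intersection of circle(R, 65.1) and circle(M, 49.9). With |RM| = 85.5, the foot of the radical line on RM is 53.0 from R and the perpendicular offset is √(65.1² − 53.0²) = 37.8. Taking the left-of-RM solution: B = (40.2, 44.4).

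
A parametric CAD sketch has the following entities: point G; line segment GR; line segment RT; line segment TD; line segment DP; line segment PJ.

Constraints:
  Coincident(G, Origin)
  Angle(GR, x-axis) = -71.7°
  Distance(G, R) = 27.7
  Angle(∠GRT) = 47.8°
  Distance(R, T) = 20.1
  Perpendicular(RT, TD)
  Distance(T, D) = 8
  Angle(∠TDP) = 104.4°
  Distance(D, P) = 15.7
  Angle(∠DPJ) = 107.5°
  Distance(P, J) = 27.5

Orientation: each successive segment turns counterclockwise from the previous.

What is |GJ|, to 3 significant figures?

42.7

G is at the origin; GR runs at -71.7° with length 27.7, so R = (8.70, -26.3). ∠GRT = 47.8° gives RT at 60.5° from the x-axis; with |RT| = 20.1, T = (18.6, -8.80). RT is perpendicular to TD, so TD runs at 150°; with |TD| = 8.0, D = (11.6, -4.87). ∠TDP = 104.4° gives DP at -134° from the x-axis; with |DP| = 15.7, P = (0.746, -16.2). ∠DPJ = 107.5° gives PJ at -61.4° from the x-axis; with |PJ| = 27.5, J = (13.9, -40.3). Then |GJ| = |J − G| = 42.7.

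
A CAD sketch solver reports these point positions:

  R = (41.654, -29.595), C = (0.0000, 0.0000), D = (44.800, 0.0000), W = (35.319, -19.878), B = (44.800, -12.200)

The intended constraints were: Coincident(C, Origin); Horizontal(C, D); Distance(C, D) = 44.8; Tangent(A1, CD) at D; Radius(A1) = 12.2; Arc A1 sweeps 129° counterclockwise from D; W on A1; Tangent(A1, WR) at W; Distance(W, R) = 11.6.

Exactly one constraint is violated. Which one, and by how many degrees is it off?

Tangent(A1, WR) at W — off by 5.90°.

C = (0.00, 0.00) ✓; C.y = 0.00, D.y = 0.00 ✓; |CD| = 44.80 ✓; ∠(BD, DC) = 90.00° ✓; |BD| = 12.20 ✓; bearing(B→W) − bearing(B→D) = 129.0° ✓; |BW| = 12.20 ✓; ∠(BW, WR) = 95.90° ✗; |WR| = 11.60 ✓.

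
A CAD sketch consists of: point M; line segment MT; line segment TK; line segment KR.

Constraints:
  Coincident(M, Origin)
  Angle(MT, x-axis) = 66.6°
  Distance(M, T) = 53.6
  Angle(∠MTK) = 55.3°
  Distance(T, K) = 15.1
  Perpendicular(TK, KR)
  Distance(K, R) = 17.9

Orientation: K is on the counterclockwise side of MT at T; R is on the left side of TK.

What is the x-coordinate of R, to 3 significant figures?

9.99

M is at the origin; MT runs at 66.6° with length 53.6, so T = 53.6·(cos 66.6°, sin 66.6°) = (21.3, 49.2). ∠MTK = 55.3°, so TK runs at 66.6° + (180° − 55.3°) = 191° from the x-axis; with |TK| = 15.1, K = T + 15.1·(cos 191°, sin 191°) = (6.48, 46.2). TK ⟂ KR; with |KR| = 17.9 on the left of TK, R = K + 17.9·(0.196, -0.981) = (9.99, 28.7). So R.x = 9.99.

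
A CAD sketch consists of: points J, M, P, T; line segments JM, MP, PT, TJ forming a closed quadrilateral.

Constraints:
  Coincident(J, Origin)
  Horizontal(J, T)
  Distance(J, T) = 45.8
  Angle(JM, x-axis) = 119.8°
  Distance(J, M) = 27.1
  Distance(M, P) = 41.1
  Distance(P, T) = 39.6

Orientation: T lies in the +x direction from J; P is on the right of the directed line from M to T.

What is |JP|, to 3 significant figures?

14.0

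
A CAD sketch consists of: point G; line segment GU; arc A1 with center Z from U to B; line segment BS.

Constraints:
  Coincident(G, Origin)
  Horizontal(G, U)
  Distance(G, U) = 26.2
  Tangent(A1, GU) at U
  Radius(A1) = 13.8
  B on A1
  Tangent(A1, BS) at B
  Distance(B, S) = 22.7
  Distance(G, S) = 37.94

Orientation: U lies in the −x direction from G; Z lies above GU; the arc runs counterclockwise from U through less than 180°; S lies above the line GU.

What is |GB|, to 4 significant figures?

18.25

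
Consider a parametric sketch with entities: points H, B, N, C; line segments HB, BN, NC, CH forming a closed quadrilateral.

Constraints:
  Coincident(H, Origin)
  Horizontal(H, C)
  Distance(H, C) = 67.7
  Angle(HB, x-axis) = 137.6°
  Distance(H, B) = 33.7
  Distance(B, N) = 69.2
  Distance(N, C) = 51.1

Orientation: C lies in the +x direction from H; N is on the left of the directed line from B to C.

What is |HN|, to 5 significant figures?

59.922

Checks: |BN| = 69.20 ✓; |NC| = 51.10 ✓.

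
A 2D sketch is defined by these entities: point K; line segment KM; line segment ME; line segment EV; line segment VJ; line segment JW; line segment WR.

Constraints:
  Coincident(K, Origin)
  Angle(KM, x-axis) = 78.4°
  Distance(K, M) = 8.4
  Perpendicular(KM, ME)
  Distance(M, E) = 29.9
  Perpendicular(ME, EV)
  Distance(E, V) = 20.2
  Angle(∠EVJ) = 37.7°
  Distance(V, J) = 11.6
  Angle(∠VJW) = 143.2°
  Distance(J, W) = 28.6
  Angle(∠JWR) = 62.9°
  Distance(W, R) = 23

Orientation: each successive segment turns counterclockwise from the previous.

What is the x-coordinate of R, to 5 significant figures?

-38.935

∠VJW = 143.2° gives JW at 77.500° from the x-axis; with |JW| = 28.6, W = (-16.677, 29.940). ∠JWR = 62.9° gives WR at -165.40° from the x-axis; with |WR| = 23.0, R = (-38.935, 24.142). So R.x = -38.935.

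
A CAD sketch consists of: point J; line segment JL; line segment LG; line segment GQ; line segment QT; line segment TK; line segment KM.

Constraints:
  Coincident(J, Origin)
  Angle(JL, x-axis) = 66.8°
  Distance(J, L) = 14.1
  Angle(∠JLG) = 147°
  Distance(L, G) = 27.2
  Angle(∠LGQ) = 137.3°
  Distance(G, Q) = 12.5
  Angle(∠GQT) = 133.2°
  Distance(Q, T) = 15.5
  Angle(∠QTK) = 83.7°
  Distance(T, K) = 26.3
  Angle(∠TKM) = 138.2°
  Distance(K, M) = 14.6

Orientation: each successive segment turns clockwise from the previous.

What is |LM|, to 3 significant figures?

10.5

∠QTK = 83.7° gives TK at -152° from the x-axis; with |TK| = 26.3, K = (26.0, 1.01). ∠TKM = 138.2° gives KM at 166° from the x-axis; with |KM| = 14.6, M = (11.8, 4.49). Then |LM| = |M − L| = 10.5.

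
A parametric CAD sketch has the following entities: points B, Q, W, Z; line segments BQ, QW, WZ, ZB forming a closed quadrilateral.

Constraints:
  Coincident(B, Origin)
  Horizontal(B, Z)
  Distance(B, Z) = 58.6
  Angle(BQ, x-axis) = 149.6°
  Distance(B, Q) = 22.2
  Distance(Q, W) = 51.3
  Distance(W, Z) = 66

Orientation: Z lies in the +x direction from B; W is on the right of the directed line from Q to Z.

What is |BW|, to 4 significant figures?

35.27

Checks: |QW| = 51.30 ✓; |WZ| = 66.00 ✓.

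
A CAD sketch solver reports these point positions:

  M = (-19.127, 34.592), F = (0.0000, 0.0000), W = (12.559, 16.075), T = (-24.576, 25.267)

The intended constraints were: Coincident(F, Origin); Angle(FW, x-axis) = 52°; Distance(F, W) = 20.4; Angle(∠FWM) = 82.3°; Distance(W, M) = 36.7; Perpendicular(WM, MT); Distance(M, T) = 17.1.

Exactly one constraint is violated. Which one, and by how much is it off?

Distance(M, T) = 17.1 — off by 6.30.

F = (0.00, 0.00) ✓; FW at 52.00° ✓; |FW| = 20.40 ✓; ∠FWM = 82.30° ✓; |WM| = 36.70 ✓; ∠(WM, MT) = 90.00° ✓; |MT| = 10.80 ✗.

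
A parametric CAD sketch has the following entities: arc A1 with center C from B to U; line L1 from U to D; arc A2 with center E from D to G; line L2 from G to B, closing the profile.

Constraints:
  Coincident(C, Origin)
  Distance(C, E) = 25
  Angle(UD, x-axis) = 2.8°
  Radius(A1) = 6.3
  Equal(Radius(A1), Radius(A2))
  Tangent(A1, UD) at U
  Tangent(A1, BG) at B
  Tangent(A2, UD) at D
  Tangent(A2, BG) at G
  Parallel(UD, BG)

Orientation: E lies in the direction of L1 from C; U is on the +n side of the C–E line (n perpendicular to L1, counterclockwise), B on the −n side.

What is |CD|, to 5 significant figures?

25.782

Tangency of A1 to both parallel lines with radius 6.3 puts U and B at C ± 6.3·n: U = (-0.30775, 6.2925), B = (0.30775, -6.2925). Equal radii place D and G the same way about E: D = E + 6.3·n = (24.662, 7.5137), G = E − 6.3·n = (25.278, -5.0712). Then |CD| = |D − C| = 25.782.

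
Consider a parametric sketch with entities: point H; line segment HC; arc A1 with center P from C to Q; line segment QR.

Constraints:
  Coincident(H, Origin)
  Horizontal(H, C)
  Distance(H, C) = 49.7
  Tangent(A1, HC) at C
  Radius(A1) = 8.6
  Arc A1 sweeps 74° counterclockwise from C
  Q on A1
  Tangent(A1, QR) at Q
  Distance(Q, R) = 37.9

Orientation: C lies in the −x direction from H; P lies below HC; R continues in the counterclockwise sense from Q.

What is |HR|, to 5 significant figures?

80.625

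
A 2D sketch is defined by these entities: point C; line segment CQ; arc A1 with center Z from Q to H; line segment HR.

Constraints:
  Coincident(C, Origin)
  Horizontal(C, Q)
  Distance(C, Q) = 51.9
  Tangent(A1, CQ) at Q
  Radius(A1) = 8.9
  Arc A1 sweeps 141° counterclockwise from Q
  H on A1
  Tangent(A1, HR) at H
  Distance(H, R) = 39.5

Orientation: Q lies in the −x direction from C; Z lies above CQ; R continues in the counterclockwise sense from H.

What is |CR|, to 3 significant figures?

87.1

C is at the origin; C and Q share the same y with |CQ| = 51.9 and Q on the −x side, so Q = (-51.9, 0.00). A1 meets CQ tangentially, so ZQ is at right angles to CQ, so Z = Q + (0, 8.9) = (-51.9, 8.90). On A1, Q sits at bearing -90° from Z; a 141° counterclockwise sweep puts H at bearing 51°, so H = Z + 8.9·(cos 51°, sin 51°) = (-46.3, 15.8). The tangent condition forces ZH to be normal to HR, so HR runs along (−sin 51°, cos 51°); with |HR| = 39.5, R = (-77.0, 40.7). Then |CR| = |R − C| = 87.1.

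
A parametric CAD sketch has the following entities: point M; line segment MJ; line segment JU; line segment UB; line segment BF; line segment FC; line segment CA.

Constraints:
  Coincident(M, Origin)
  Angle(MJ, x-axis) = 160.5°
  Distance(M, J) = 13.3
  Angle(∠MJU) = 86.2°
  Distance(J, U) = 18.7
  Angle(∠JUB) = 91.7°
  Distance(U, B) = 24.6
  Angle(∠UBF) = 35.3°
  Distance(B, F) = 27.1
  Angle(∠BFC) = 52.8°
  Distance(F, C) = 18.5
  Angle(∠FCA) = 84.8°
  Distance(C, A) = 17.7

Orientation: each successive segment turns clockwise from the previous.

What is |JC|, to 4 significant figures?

21.83

M is at the origin; MJ runs at 160.5° with length 13.3, so J = (-12.54, 4.440). ∠MJU = 86.2° gives JU at 66.70° from the x-axis; with |JU| = 18.7, U = (-5.140, 21.61). ∠JUB = 91.7° gives UB at -21.60° from the x-axis; with |UB| = 24.6, B = (17.73, 12.56). ∠UBF = 35.3° gives BF at -166.3° from the x-axis; with |BF| = 27.1, F = (-8.597, 6.140). ∠BFC = 52.8° gives FC at 66.50° from the x-axis; with |FC| = 18.5, C = (-1.220, 23.11). Then |JC| = |C − J| = 21.83.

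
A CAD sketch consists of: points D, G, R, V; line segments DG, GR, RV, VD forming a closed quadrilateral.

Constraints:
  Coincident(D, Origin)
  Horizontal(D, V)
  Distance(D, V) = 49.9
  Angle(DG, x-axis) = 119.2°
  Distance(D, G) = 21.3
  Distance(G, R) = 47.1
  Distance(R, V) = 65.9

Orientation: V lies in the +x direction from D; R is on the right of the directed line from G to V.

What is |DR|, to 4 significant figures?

30.05

D is at the origin; D and V share the same y with |DV| = 49.9 and V in +x, so V = (49.9, 0). DG runs at 119.2° with |DG| = 21.3, so G = (-10.39, 18.59). R is determined by |GR| = 47.1 and |RV| = 65.9 together: it lies at the intersection of circle(G, 47.1) and circle(V, 65.9). With |GV| = 63.09, the foot of the radical line on GV is 14.71 from G and the perpendicular offset is √(47.1² − 14.71²) = 44.74. Taking the right-of-GV solution: R = (-9.519, -28.50).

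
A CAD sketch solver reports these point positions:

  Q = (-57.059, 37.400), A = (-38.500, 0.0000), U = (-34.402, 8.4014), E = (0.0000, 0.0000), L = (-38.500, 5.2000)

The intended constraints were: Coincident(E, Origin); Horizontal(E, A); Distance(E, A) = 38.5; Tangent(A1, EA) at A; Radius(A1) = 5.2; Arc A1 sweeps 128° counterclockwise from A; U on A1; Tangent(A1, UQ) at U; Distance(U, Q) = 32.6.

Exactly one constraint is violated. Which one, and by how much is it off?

Distance(U, Q) = 32.6 — off by 4.20.

E = (0.00, 0.00) ✓; E.y = 0.00, A.y = 0.00 ✓; |EA| = 38.50 ✓; ∠(LA, AE) = 90.00° ✓; |LA| = 5.200 ✓; bearing(L→U) − bearing(L→A) = 128.0° ✓; |LU| = 5.200 ✓; ∠(LU, UQ) = 90.00° ✓; |UQ| = 36.80 ✗.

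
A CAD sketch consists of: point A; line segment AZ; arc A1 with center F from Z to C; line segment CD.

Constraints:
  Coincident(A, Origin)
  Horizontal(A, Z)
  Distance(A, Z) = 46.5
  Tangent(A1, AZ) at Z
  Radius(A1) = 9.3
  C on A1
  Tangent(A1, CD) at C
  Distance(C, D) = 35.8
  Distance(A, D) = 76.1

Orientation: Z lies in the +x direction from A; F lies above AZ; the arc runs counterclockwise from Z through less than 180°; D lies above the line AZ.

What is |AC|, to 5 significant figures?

56.059

A is at the origin; A and Z share the same y with |AZ| = 46.5 and Z on the +x side, so Z = (46.500, 0.0000). Tangency of A1 to AZ means the radius FZ is perpendicular to AZ, so F = Z + (0, 9.3) = (46.500, 9.3000). Since FC ⟂ CD (tangency), |FD| = √(9.3² + 35.8²) = 36.988 regardless of where C sits on A1. So D lies on both circle(A, 76.1) and circle(F, 36.988); the above-AZ intersection is D = (63.288, 42.259). C is the foot of the tangent from D: C = (55.582, 7.2981).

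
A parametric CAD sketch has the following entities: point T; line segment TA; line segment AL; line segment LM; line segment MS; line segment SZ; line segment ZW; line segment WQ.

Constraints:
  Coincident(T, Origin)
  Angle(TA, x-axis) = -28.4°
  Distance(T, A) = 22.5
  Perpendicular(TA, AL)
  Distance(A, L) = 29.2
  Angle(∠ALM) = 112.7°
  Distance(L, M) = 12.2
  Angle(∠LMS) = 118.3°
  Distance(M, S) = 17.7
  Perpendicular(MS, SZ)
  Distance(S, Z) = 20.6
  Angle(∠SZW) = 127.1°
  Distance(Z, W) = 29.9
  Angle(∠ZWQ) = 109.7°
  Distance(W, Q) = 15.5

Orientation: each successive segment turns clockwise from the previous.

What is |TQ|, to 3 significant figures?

50.4

T is at the origin; TA runs at -28.4° with length 22.5, so A = (19.8, -10.7). The perpendicularity gives AL at right angles to TA, so AL runs at -118°; with |AL| = 29.2, L = (5.90, -36.4). ∠ALM = 112.7° gives LM at 174° from the x-axis; with |LM| = 12.2, M = (-6.24, -35.2). ∠LMS = 118.3° gives MS at 113° from the x-axis; with |MS| = 17.7, S = (-13.0, -18.8). MS ⟂ SZ, so SZ runs at 22.6°; with |SZ| = 20.6, Z = (5.98, -10.9). ∠SZW = 127.1° gives ZW at -30.3° from the x-axis; with |ZW| = 29.9, W = (31.8, -26.0). ∠ZWQ = 109.7° gives WQ at -101° from the x-axis; with |WQ| = 15.5, Q = (28.9, -41.2). Then |TQ| = |Q − T| = 50.4.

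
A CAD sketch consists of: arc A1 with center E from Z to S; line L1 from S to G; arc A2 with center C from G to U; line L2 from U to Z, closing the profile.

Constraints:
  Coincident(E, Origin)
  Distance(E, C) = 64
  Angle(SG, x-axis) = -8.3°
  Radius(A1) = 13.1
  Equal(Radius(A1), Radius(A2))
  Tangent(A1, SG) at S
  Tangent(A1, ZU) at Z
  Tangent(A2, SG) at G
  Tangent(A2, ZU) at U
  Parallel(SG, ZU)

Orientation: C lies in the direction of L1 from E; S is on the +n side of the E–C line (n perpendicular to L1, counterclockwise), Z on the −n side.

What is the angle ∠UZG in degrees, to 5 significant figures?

22.263°

Tangency of A1 to both parallel lines with radius 13.1 puts S and Z at E ± 13.1·n: S = (1.8911, 12.963), Z = (-1.8911, -12.963). Equal radii place G and U the same way about C: G = C + 13.1·n = (65.221, 3.7240), U = C − 13.1·n = (61.439, -22.202). Then cos ∠UZG = ZU·ZG / (|ZU||ZG|), giving 22.263°.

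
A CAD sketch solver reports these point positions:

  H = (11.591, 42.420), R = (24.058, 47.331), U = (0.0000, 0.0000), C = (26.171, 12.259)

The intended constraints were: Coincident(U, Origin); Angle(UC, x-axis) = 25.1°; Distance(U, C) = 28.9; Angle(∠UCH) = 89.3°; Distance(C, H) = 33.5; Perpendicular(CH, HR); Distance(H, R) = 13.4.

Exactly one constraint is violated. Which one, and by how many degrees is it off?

Perpendicular(CH, HR) — off by 4.30°.

U = (0.00, 0.00) ✓; UC at 25.10° ✓; |UC| = 28.90 ✓; ∠UCH = 89.30° ✓; |CH| = 33.50 ✓; ∠(CH, HR) = 94.30° ✗; |HR| = 13.40 ✓.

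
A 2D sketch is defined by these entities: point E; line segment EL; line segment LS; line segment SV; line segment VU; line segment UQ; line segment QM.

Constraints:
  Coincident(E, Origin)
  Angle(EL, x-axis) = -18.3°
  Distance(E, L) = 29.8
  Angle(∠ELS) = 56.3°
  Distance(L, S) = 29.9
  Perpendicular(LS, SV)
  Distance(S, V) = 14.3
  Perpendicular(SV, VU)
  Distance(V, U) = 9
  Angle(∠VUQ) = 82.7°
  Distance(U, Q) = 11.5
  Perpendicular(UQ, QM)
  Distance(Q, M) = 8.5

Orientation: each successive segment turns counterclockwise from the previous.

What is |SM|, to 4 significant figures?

4.072

∠VUQ = 82.7° gives UQ at 22.70° from the x-axis; with |UQ| = 11.5, Q = (19.57, 11.43). The perpendicularity gives QM at right angles to UQ, so QM runs at 112.7°; with |QM| = 8.5, M = (16.29, 19.27). Then |SM| = |M − S| = 4.072.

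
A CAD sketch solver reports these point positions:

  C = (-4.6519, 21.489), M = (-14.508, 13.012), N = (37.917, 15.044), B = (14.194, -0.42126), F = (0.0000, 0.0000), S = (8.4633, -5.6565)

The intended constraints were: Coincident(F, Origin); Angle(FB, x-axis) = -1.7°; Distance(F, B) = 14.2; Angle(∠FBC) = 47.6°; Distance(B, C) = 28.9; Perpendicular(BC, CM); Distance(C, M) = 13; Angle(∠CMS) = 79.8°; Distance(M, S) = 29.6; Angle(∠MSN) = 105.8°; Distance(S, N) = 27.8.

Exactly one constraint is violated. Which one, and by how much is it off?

Distance(S, N) = 27.8 — off by 8.20.

F = (0.00, 0.00) ✓; FB at -1.700° ✓; |FB| = 14.20 ✓; ∠FBC = 47.60° ✓; |BC| = 28.90 ✓; ∠(BC, CM) = 90.00° ✓; |CM| = 13.00 ✓; ∠CMS = 79.80° ✓; |MS| = 29.60 ✓; ∠MSN = 105.8° ✓; |SN| = 36.00 ✗.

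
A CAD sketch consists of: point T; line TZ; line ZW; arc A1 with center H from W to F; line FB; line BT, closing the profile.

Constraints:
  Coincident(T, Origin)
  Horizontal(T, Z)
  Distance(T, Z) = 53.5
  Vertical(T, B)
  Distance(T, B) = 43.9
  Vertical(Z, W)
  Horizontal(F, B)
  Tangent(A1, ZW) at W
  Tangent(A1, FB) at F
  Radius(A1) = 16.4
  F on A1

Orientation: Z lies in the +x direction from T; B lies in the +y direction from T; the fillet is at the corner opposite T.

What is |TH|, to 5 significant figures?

46.181

T is at the origin; TZ is horizontal with |TZ| = 53.5 and Z on the +x side, so Z = (53.500, 0.0000). T and B share the same x with |TB| = 43.9 and B on the +y side, so B = (0.0000, 43.900). The virtual corner opposite T is at (53.500, 43.900). Tangency of A1 to ZW means the radius HW is perpendicular to ZW and since A1 is tangent to FB there, HF ⟂ FB, with radius 16.4, so the center H sits 16.4 in from both sides at H = (37.100, 27.500). Then |TH| = |H − T| = 46.181.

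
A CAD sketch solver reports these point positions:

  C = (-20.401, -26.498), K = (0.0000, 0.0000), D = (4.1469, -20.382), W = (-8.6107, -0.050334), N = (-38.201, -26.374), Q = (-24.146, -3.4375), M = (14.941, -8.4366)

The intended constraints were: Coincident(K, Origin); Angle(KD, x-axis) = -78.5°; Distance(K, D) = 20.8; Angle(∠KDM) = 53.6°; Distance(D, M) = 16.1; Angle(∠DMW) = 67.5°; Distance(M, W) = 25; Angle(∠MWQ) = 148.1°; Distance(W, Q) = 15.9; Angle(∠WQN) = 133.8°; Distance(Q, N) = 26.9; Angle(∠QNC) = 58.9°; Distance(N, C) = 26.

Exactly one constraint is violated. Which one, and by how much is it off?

Distance(N, C) = 26 — off by 8.20.

K = (0.00, 0.00) ✓; KD at -78.50° ✓; |KD| = 20.80 ✓; ∠KDM = 53.60° ✓; |DM| = 16.10 ✓; ∠DMW = 67.50° ✓; |MW| = 25.00 ✓; ∠MWQ = 148.1° ✓; |WQ| = 15.90 ✓; ∠WQN = 133.8° ✓; |QN| = 26.90 ✓; ∠QNC = 58.90° ✓; |NC| = 17.80 ✗.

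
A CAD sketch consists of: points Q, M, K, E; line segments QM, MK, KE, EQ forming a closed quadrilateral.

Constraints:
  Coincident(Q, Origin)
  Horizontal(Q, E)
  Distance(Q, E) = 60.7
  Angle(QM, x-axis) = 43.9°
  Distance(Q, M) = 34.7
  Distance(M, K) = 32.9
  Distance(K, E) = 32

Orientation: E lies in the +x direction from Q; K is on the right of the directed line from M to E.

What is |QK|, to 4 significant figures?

31.03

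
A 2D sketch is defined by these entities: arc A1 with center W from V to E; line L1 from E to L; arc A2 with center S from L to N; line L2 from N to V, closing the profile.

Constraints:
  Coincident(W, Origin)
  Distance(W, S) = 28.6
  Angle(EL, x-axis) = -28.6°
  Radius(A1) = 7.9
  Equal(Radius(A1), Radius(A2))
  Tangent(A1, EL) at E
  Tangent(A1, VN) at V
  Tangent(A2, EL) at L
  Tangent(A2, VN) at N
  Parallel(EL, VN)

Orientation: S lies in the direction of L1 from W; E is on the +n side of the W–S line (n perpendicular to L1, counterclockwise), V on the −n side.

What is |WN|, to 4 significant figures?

29.67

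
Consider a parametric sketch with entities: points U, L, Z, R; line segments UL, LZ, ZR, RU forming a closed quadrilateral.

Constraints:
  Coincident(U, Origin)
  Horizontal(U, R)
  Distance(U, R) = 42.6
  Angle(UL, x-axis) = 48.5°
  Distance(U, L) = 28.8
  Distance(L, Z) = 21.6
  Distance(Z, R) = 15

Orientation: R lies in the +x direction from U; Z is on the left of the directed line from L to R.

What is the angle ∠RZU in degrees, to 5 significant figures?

81.331°

Checks: |LZ| = 21.60 ✓; |ZR| = 15.00 ✓.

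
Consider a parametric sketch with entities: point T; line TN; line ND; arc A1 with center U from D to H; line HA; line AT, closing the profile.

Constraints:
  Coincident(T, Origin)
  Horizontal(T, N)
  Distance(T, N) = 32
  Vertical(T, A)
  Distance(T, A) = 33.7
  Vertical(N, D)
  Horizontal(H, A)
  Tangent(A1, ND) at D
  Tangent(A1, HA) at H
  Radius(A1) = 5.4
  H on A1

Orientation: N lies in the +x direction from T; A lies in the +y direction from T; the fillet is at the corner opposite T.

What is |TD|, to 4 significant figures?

42.72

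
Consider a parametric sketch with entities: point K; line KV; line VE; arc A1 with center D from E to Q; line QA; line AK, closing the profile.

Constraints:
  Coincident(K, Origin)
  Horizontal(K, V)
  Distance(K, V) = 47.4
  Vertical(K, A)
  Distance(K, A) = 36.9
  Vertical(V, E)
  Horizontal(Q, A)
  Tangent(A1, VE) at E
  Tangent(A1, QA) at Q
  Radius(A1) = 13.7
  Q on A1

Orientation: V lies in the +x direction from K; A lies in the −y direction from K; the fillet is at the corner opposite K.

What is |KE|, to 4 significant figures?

52.77

K is at the origin; KV is horizontal with |KV| = 47.4 and V on the +x side, so V = (47.40, 0.000). KA is vertical with |KA| = 36.9 and A on the −y side, so A = (0.000, -36.90). The virtual corner opposite K is at (47.40, -36.90). A1 meets VE tangentially, so DE is at right angles to VE and A1 meets QA tangentially, so DQ is at right angles to QA, with radius 13.7, so the center D sits 13.7 in from both sides at D = (33.70, -23.20). That places the tangent points at E = (47.40, -23.20) on VE and Q = (33.70, -36.90) on QA. Then |KE| = |E − K| = 52.77.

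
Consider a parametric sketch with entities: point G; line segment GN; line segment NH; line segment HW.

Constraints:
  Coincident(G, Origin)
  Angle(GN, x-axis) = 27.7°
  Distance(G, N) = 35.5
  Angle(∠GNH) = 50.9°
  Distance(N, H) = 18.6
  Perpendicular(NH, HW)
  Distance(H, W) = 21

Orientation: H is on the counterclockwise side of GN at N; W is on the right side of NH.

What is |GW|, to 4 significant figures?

48.70

G is at the origin; GN runs at 27.7° with length 35.5, so N = 35.5·(cos 27.7°, sin 27.7°) = (31.43, 16.50). ∠GNH = 50.9°, so NH runs at 27.7° + (180° − 50.9°) = 156.8° from the x-axis; with |NH| = 18.6, H = N + 18.6·(cos 156.8°, sin 156.8°) = (14.34, 23.83). The perpendicularity gives HW at right angles to NH; with |HW| = 21.0 on the right of NH, W = H + 21.0·(0.3939, 0.9191) = (22.61, 43.13). Then |GW| = |W − G| = 48.70.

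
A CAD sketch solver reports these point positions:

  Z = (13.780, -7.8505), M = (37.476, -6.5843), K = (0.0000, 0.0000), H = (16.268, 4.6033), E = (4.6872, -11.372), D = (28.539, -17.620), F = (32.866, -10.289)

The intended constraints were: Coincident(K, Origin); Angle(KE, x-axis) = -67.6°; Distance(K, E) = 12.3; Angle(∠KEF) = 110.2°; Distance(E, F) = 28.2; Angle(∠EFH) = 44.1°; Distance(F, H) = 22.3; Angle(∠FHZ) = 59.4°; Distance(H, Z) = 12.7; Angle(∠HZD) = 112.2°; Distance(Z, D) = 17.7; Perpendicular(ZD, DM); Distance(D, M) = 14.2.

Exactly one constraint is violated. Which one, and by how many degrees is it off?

Perpendicular(ZD, DM) — off by 5.50°.

K = (0.00, 0.00) ✓; KE at -67.60° ✓; |KE| = 12.30 ✓; ∠KEF = 110.2° ✓; |EF| = 28.20 ✓; ∠EFH = 44.10° ✓; |FH| = 22.30 ✓; ∠FHZ = 59.40° ✓; |HZ| = 12.70 ✓; ∠HZD = 112.2° ✓; |ZD| = 17.70 ✓; ∠(ZD, DM) = 84.50° ✗; |DM| = 14.20 ✓.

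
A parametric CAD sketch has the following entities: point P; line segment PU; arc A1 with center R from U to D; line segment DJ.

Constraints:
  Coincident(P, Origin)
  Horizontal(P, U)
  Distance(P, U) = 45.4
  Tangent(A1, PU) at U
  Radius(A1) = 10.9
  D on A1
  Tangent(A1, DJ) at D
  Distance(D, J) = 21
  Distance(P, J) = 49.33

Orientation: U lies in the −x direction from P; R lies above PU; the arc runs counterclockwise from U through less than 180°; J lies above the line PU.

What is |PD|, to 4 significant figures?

36.59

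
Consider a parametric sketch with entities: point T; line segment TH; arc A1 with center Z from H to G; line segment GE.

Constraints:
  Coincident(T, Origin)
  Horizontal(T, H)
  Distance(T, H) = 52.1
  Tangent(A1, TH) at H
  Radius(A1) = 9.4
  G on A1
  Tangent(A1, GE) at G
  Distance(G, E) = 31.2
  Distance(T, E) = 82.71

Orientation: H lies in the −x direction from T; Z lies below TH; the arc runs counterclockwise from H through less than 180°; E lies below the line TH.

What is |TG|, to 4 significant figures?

60.17

T is at the origin; T and H share the same y with |TH| = 52.1 and H on the −x side, so H = (-52.10, 0.000). Since A1 is tangent to TH there, ZH ⟂ TH, so Z = H + (0, -9.4) = (-52.10, -9.400). Since ZG ⟂ GE (tangency), |ZE| = √(9.4² + 31.2²) = 32.59 regardless of where G sits on A1. So E lies on both circle(T, 82.71) and circle(Z, 32.59); the below-TH intersection is E = (-76.84, -30.61). G is the foot of the tangent from E: G = (-60.02, -4.332).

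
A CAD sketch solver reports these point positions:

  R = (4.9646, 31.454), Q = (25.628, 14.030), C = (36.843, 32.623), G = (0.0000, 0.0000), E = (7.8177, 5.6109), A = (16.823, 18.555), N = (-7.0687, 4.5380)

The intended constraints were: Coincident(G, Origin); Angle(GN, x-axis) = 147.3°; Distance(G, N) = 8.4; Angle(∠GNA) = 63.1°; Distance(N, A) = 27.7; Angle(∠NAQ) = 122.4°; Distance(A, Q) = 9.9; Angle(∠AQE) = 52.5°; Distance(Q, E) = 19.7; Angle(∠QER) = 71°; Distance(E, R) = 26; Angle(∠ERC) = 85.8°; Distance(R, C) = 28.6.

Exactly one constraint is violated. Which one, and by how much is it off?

Distance(R, C) = 28.6 — off by 3.30.

G = (0.00, 0.00) ✓; GN at 147.3° ✓; |GN| = 8.400 ✓; ∠GNA = 63.10° ✓; |NA| = 27.70 ✓; ∠NAQ = 122.4° ✓; |AQ| = 9.900 ✓; ∠AQE = 52.50° ✓; |QE| = 19.70 ✓; ∠QER = 71.00° ✓; |ER| = 26.00 ✓; ∠ERC = 85.80° ✓; |RC| = 31.90 ✗.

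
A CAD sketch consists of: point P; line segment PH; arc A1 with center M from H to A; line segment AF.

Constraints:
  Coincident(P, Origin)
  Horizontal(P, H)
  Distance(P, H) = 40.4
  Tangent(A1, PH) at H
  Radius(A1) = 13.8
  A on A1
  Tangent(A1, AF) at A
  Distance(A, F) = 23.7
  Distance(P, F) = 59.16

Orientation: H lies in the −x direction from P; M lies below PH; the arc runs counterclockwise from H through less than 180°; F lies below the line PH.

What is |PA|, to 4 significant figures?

56.42

P is at the origin; P and H share the same y with |PH| = 40.4 and H on the −x side, so H = (-40.40, 0.000). Since A1 is tangent to PH there, MH ⟂ PH, so M = H + (0, -13.8) = (-40.40, -13.80). Since MA ⟂ AF (tangency), |MF| = √(13.8² + 23.7²) = 27.42 regardless of where A sits on A1. So F lies on both circle(P, 59.16) and circle(M, 27.42); the below-PH intersection is F = (-42.51, -41.14). A is the foot of the tangent from F: A = (-52.82, -19.81).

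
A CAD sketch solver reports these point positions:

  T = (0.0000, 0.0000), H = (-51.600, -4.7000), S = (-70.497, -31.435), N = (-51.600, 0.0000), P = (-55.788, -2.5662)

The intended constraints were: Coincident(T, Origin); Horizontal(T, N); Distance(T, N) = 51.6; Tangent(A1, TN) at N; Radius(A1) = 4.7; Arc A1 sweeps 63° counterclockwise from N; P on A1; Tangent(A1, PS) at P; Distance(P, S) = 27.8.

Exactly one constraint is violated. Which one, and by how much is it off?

Distance(P, S) = 27.8 — off by 4.60.

T = (0.00, 0.00) ✓; T.y = 0.00, N.y = 0.00 ✓; |TN| = 51.60 ✓; ∠(HN, NT) = 90.00° ✓; |HN| = 4.700 ✓; bearing(H→P) − bearing(H→N) = 63.00° ✓; |HP| = 4.700 ✓; ∠(HP, PS) = 90.00° ✓; |PS| = 32.40 ✗.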